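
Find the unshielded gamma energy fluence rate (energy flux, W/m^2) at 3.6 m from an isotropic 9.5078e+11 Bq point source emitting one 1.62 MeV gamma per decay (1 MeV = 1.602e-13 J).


psi = A * E * 1.602e-13 / (4*pi*r^2)
psi = 9.5078e+11 * 1.62 * 1.602e-13 / (4*pi*3.6^2)
psi = 0.0015151 W/m^2

0.0015151


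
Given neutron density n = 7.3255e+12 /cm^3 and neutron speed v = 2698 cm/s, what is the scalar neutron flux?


phi = n * v
phi = 7.3255e+12 * 2698
phi = 1.9764e+16 /cm^2/s

1.9764e+16


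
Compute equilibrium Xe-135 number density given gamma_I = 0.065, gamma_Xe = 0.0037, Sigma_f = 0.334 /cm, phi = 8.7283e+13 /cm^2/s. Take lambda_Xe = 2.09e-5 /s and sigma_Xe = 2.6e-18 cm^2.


Xe_eq = (gamma_I + gamma_Xe) * Sigma_f * phi / (lambda_Xe + sigma_Xe * phi)
Numerator = (0.065 + 0.0037) * 0.334 * 8.7283e+13 = 2.002778e+12
Denominator = 2.09e-5 + 2.6e-18 * 8.7283e+13 = 2.478358e-04
Xe_eq = 2.002778e+12 / 2.478358e-04 = 8.0811e+15 /cm^3

8.0811e+15


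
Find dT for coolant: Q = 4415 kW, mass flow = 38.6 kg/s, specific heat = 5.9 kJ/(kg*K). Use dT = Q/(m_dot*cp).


dT = Q / (m_dot * cp)
dT = 4415 / (38.6 * 5.9)
dT = 19.386 C

19.386


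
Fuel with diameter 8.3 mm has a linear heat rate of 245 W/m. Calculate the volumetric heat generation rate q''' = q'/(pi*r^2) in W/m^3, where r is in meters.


r = D / 2 / 1000 = 8.3 / 2 / 1000 = 0.00415 m
q''' = q' / (pi * r^2)
q''' = 245 / (pi * 0.00415^2)
q''' = 4.5281e+06 W/m^3

4.5281e+06


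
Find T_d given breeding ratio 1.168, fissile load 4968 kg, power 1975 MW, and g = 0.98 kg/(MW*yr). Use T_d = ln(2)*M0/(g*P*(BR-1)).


Breeding gain G = BR - 1 = 1.168 - 1 = 0.168
Fissile production rate = g * P * G = 0.98 * 1975 * 0.168 = 325.164 kg/yr
T_d = ln(2) * M0 / (g * P * G)
T_d = ln(2) * 4968 / 325.164 = 10.590 yr

10.590


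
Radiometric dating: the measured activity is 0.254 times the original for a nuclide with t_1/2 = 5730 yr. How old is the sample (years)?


lambda = ln(2) / t_half = ln(2) / 5730 = 1.209681e-04 /yr
t = -ln(A/A0) / lambda
t = -ln(0.254) / 1.209681e-04
t = 11329 yr

11329


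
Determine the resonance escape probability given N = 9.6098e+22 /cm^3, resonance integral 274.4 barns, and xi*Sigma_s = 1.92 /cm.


p = exp(-N * I * 1e-24 / (xi*Sigma_s))
p = exp(-9.6098e+22 * 274.4 * 1e-24 / 1.92)
p = 1.0849e-06

1.0849e-06


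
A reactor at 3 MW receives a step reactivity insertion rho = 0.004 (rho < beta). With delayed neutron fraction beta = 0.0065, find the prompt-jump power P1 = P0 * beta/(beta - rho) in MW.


P1/P0 = beta / (beta - rho)
P1/P0 = 0.0065 / (0.0065 - 0.004) = 2.600000
P1 = 3 * 2.600000 = 7.8000 MW

7.8000


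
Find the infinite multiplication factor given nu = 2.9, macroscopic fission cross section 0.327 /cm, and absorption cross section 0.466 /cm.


k_inf = nu * Sigma_f / Sigma_a
k_inf = 2.9 * 0.327 / 0.466
k_inf = 2.0350

2.0350


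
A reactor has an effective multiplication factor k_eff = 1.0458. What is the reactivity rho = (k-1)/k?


rho = (k_eff - 1) / k_eff
rho = (1.0458 - 1) / 1.0458
rho = 0.043794

0.043794


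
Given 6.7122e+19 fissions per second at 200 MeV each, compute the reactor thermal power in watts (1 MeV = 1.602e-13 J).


P = fission_rate * E_MeV * 1.602e-13
P = 6.7122e+19 * 200 * 1.602e-13
P = 2.1506e+09 W

2.1506e+09


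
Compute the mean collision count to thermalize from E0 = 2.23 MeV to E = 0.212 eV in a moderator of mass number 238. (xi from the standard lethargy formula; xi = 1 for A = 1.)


xi = 1 + (A-1)^2/(2A)*ln((A-1)/(A+1)) = 0.008379872 (for A = 238)
n = ln(E0/E) / xi
n = ln(2.23e6 / 0.212) / 0.008379872
n = ln(1.051887e+07) / 0.008379872 = 1929.5

1929.5


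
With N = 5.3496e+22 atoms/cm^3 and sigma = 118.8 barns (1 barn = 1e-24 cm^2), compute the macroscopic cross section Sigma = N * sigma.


Sigma = N * sigma_barns * 1e-24
Sigma = 5.3496e+22 * 118.8 * 1e-24
Sigma = 6.3553 /cm

6.3553


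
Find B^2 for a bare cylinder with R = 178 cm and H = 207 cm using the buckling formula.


B^2 = (2.405/R)^2 + (pi/H)^2
B^2 = (2.405/178)^2 + (pi/207)^2
B^2 = 4.1289e-04 /cm^2

4.1289e-04


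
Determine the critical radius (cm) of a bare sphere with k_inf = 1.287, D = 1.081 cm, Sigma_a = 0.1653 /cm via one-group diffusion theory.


L^2 = D / Sigma_a = 1.081 / 0.1653 = 6.539625 cm^2
B_m^2 = (k_inf - 1) / L^2 = (1.287 - 1) / 6.539625 = 0.04388631 /cm^2
For a bare sphere: B_g = pi/R, so R_c = pi / sqrt(B_m^2)
R_c = pi / sqrt(0.04388631) = 14.996 cm

14.996


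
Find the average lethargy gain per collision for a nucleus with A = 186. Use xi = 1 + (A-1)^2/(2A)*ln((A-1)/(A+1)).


xi = 1 + (A-1)^2/(2A) * ln((A-1)/(A+1))
xi = 1 + (186-1)^2/(2*186) * ln((186-1)/(186 +1))
xi = 0.010714

0.010714


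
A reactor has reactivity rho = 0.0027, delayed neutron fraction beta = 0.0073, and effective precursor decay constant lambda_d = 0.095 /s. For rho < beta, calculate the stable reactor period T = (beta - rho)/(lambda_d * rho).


T = (beta - rho) / (lambda_d * rho)
T = (0.0073 - 0.0027) / (0.095 * 0.0027)
T = 17.934 s

17.934


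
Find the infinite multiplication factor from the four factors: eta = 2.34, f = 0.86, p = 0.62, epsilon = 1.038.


k_inf = eta * f * p * epsilon
k_inf = 2.34 * 0.86 * 0.62 * 1.038
k_inf = 1.2951

1.2951


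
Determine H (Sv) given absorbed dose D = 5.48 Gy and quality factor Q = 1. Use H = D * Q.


H = D * Q
H = 5.48 * 1
H = 5.4800 Sv

5.4800


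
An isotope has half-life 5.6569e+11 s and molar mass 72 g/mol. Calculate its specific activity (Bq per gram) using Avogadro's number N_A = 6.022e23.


lambda = ln(2) / t_half = ln(2) / 5.6569e+11 = 1.225313e-12 /s
SA = lambda * N_A / M
SA = 1.225313e-12 * 6.022e23 / 72
SA = 1.0248e+10 Bq/g

1.0248e+10


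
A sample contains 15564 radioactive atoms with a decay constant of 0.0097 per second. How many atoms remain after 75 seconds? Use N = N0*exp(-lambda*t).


N = N0 * exp(-lambda * t)
N = 15564 * exp(-0.0097 * 75)
N = 7519.2

7519.2


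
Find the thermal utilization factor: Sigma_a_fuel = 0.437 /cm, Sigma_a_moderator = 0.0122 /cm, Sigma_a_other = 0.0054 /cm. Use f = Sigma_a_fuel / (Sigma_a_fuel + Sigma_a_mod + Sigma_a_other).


f = Sigma_a_fuel / (Sigma_a_fuel + Sigma_a_mod + Sigma_a_other)
f = 0.437 / (0.437 + 0.0122 + 0.0054)
f = 0.96128

0.96128


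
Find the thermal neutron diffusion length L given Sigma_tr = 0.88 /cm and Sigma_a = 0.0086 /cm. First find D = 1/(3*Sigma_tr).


D = 1 / (3 * Sigma_tr) = 1 / (3 * 0.88) = 0.3787879 cm
L = sqrt(D / Sigma_a)
L = sqrt(0.3787879 / 0.0086)
L = 6.6366 cm

6.6366


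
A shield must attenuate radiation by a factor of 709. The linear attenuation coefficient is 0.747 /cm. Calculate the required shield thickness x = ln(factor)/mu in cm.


x = ln(factor) / mu
x = ln(709) / 0.747
x = 8.7870 cm

8.7870


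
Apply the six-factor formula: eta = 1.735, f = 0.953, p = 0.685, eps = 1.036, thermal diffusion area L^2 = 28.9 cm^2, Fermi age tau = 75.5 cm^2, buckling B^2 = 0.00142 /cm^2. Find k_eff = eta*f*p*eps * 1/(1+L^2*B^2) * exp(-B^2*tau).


k_inf = eta*f*p*eps = 1.735*0.953*0.685*1.036 = 1.173391
P_TNL = 1/(1 + L^2*B^2) = 1/(1 + 28.9*0.00142) = 0.9605797
P_FNL = exp(-B^2*tau) = exp(-0.00142*75.5) = 0.8983370
k_eff = k_inf * P_TNL * P_FNL = 1.173391 * 0.9605797 * 0.8983370
k_eff = 1.0125

1.0125


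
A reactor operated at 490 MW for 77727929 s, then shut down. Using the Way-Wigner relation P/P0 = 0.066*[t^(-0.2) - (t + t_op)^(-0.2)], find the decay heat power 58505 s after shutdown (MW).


P/P0 = 0.066 * [t^(-0.2) - (t + t_op)^(-0.2)]
P/P0 = 0.066 * [58505^(-0.2) - (58505 + 77727929)^(-0.2)]
P/P0 = 0.066 * [0.1113170 - 0.02641309] = 0.005603658
P = 490 * 0.005603658 = 2.7458 MW

2.7458


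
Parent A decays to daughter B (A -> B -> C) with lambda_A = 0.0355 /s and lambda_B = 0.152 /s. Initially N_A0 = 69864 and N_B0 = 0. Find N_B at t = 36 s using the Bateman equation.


N_B(t) = lambda_A * N_A0 / (lambda_B - lambda_A) * [exp(-lambda_A*t) - exp(-lambda_B*t)]
exp(-0.0355*36) = 0.2785939; exp(-0.152*36) = 0.004202818
N_B = 0.0355 * 69864 / (0.152 - 0.0355) * (0.2785939 - 0.004202818)
N_B = 5841.5

5841.5


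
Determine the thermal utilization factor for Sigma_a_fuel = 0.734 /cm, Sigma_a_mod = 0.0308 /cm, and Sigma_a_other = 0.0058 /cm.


f = Sigma_a_fuel / (Sigma_a_fuel + Sigma_a_mod + Sigma_a_other)
f = 0.734 / (0.734 + 0.0308 + 0.0058)
f = 0.95250

0.95250


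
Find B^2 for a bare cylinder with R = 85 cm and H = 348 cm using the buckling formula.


B^2 = (2.405/R)^2 + (pi/H)^2
B^2 = (2.405/85)^2 + (pi/348)^2
B^2 = 8.8205e-04 /cm^2

8.8205e-04


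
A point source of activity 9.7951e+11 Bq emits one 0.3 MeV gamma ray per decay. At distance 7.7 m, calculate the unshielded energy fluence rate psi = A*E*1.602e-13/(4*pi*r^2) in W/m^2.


psi = A * E * 1.602e-13 / (4*pi*r^2)
psi = 9.7951e+11 * 0.3 * 1.602e-13 / (4*pi*7.7^2)
psi = 6.3183e-05 W/m^2

6.3183e-05


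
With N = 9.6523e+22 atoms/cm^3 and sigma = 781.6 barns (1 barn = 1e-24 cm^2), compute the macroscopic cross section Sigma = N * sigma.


Sigma = N * sigma_barns * 1e-24
Sigma = 9.6523e+22 * 781.6 * 1e-24
Sigma = 75.442 /cm

75.442


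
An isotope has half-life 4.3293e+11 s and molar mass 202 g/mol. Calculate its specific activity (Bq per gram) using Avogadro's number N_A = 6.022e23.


lambda = ln(2) / t_half = ln(2) / 4.3293e+11 = 1.601061e-12 /s
SA = lambda * N_A / M
SA = 1.601061e-12 * 6.022e23 / 202
SA = 4.7731e+09 Bq/g

4.7731e+09


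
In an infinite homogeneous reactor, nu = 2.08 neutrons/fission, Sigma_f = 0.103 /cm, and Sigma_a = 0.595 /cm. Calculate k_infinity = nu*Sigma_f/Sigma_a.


k_inf = nu * Sigma_f / Sigma_a
k_inf = 2.08 * 0.103 / 0.595
k_inf = 0.36007

0.36007


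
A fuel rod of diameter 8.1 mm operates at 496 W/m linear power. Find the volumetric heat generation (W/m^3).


r = D / 2 / 1000 = 8.1 / 2 / 1000 = 0.00405 m
q''' = q' / (pi * r^2)
q''' = 496 / (pi * 0.00405^2)
q''' = 9.6255e+06 W/m^3

9.6255e+06


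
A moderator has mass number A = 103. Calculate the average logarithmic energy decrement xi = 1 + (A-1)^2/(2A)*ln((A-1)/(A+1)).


xi = 1 + (A-1)^2/(2A) * ln((A-1)/(A+1))
xi = 1 + (103-1)^2/(2*103) * ln((103-1)/(103 +1))
xi = 0.019292

0.019292


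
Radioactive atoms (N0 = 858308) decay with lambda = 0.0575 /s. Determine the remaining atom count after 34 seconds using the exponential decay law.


N = N0 * exp(-lambda * t)
N = 858308 * exp(-0.0575 * 34)
N = 121506

121506


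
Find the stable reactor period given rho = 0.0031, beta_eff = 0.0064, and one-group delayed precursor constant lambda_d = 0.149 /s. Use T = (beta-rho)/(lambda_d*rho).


T = (beta - rho) / (lambda_d * rho)
T = (0.0064 - 0.0031) / (0.149 * 0.0031)
T = 7.1444 s

7.1444


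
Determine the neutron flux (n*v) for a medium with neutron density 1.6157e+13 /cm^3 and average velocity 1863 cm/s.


phi = n * v
phi = 1.6157e+13 * 1863
phi = 3.0100e+16 /cm^2/s

3.0100e+16


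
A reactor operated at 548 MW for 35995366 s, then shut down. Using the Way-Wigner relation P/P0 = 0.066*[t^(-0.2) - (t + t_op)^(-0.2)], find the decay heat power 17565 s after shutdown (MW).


P/P0 = 0.066 * [t^(-0.2) - (t + t_op)^(-0.2)]
P/P0 = 0.066 * [17565^(-0.2) - (17565 + 35995366)^(-0.2)]
P/P0 = 0.066 * [0.1416023 - 0.03081118] = 0.007312214
P = 548 * 0.007312214 = 4.0071 MW

4.0071


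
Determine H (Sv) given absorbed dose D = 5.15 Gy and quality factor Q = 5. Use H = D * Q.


H = D * Q
H = 5.15 * 5
H = 25.750 Sv

25.750


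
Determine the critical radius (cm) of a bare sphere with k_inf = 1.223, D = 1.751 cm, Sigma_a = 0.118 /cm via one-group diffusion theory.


L^2 = D / Sigma_a = 1.751 / 0.118 = 14.83898 cm^2
B_m^2 = (k_inf - 1) / L^2 = (1.223 - 1) / 14.83898 = 0.01502799 /cm^2
For a bare sphere: B_g = pi/R, so R_c = pi / sqrt(B_m^2)
R_c = pi / sqrt(0.01502799) = 25.627 cm

25.627


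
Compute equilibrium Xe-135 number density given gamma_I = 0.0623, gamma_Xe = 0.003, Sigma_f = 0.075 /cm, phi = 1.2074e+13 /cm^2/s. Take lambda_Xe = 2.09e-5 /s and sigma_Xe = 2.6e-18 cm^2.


Xe_eq = (gamma_I + gamma_Xe) * Sigma_f * phi / (lambda_Xe + sigma_Xe * phi)
Numerator = (0.0623 + 0.003) * 0.075 * 1.2074e+13 = 5.913242e+10
Denominator = 2.09e-5 + 2.6e-18 * 1.2074e+13 = 5.229240e-05
Xe_eq = 5.913242e+10 / 5.229240e-05 = 1.1308e+15 /cm^3

1.1308e+15


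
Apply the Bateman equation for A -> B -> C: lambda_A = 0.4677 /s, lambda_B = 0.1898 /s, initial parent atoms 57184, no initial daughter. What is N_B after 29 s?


N_B(t) = lambda_A * N_A0 / (lambda_B - lambda_A) * [exp(-lambda_A*t) - exp(-lambda_B*t)]
exp(-0.4677*29) = 1.286867e-06; exp(-0.1898*29) = 0.004069643
N_B = 0.4677 * 57184 / (0.1898 - 0.4677) * (1.286867e-06 - 0.004069643)
N_B = 391.54

391.54


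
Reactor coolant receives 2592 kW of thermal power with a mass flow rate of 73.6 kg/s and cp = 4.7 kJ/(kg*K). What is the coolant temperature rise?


dT = Q / (m_dot * cp)
dT = 2592 / (73.6 * 4.7)
dT = 7.4931 C

7.4931


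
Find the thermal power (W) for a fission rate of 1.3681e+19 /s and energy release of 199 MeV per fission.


P = fission_rate * E_MeV * 1.602e-13
P = 1.3681e+19 * 199 * 1.602e-13
P = 4.3615e+08 W

4.3615e+08


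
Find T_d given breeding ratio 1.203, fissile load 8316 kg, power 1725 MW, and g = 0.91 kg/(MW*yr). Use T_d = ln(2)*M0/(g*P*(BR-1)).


Breeding gain G = BR - 1 = 1.203 - 1 = 0.203
Fissile production rate = g * P * G = 0.91 * 1725 * 0.203 = 318.65925 kg/yr
T_d = ln(2) * M0 / (g * P * G)
T_d = ln(2) * 8316 / 318.65925 = 18.089 yr

18.089


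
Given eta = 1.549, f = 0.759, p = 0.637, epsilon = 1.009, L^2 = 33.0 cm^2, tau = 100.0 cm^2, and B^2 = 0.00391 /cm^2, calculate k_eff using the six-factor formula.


k_inf = eta*f*p*eps = 1.549*0.759*0.637*1.009 = 0.7556554
P_TNL = 1/(1 + L^2*B^2) = 1/(1 + 33.0*0.00391) = 0.8857161
P_FNL = exp(-B^2*tau) = exp(-0.00391*100.0) = 0.6763802
k_eff = k_inf * P_TNL * P_FNL = 0.7556554 * 0.8857161 * 0.6763802
k_eff = 0.45270

0.45270


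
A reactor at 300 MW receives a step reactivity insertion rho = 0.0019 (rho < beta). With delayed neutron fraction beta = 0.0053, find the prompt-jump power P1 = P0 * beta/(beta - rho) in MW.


P1/P0 = beta / (beta - rho)
P1/P0 = 0.0053 / (0.0053 - 0.0019) = 1.558824
P1 = 300 * 1.558824 = 467.65 MW

467.65


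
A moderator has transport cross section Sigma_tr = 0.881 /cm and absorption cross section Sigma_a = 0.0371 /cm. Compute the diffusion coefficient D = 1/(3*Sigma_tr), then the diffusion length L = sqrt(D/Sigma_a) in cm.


D = 1 / (3 * Sigma_tr) = 1 / (3 * 0.881) = 0.3783579 cm
L = sqrt(D / Sigma_a)
L = sqrt(0.3783579 / 0.0371)
L = 3.1935 cm

3.1935


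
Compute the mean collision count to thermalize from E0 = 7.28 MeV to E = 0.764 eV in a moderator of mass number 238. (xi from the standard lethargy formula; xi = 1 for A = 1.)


xi = 1 + (A-1)^2/(2A)*ln((A-1)/(A+1)) = 0.008379872 (for A = 238)
n = ln(E0/E) / xi
n = ln(7.28e6 / 0.764) / 0.008379872
n = ln(9.528796e+06) / 0.008379872 = 1917.7

1917.7


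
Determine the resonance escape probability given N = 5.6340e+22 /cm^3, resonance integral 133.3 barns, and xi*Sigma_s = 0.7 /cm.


p = exp(-N * I * 1e-24 / (xi*Sigma_s))
p = exp(-5.6340e+22 * 133.3 * 1e-24 / 0.7)
p = 2.1906e-05

2.1906e-05


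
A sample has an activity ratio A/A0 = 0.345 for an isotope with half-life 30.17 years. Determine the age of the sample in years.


lambda = ln(2) / t_half = ln(2) / 30.17 = 0.02297472 /yr
t = -ln(A/A0) / lambda
t = -ln(0.345) / 0.02297472
t = 46.321 yr

46.321


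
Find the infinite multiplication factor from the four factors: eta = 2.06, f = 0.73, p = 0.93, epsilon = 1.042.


k_inf = eta * f * p * epsilon
k_inf = 2.06 * 0.73 * 0.93 * 1.042
k_inf = 1.4573

1.4573


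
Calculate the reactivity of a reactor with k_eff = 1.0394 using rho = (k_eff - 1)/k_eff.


rho = (k_eff - 1) / k_eff
rho = (1.0394 - 1) / 1.0394
rho = 0.037906

0.037906


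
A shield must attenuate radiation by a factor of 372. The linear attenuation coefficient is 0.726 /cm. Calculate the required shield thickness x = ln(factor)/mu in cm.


x = ln(factor) / mu
x = ln(372) / 0.726
x = 8.1527 cm

8.1527


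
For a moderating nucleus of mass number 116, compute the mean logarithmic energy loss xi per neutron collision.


xi = 1 + (A-1)^2/(2A) * ln((A-1)/(A+1))
xi = 1 + (116-1)^2/(2*116) * ln((116-1)/(116 +1))
xi = 0.017143

0.017143


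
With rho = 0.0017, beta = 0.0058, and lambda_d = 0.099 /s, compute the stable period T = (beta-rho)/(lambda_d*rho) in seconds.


T = (beta - rho) / (lambda_d * rho)
T = (0.0058 - 0.0017) / (0.099 * 0.0017)
T = 24.361 s

24.361


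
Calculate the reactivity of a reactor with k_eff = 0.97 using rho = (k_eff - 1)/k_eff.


rho = (k_eff - 1) / k_eff
rho = (0.97 - 1) / 0.97
rho = -0.030928

-0.030928


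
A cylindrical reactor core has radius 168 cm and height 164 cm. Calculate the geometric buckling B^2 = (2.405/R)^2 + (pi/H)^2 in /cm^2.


B^2 = (2.405/R)^2 + (pi/H)^2
B^2 = (2.405/168)^2 + (pi/164)^2
B^2 = 5.7189e-04 /cm^2

5.7189e-04


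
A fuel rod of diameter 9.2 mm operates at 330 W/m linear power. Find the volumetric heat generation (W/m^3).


r = D / 2 / 1000 = 9.2 / 2 / 1000 = 0.0046 m
q''' = q' / (pi * r^2)
q''' = 330 / (pi * 0.0046^2)
q''' = 4.9642e+06 W/m^3

4.9642e+06


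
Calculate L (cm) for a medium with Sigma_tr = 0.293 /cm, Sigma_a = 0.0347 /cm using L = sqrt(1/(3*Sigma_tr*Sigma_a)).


D = 1 / (3 * Sigma_tr) = 1 / (3 * 0.293) = 1.137656 cm
L = sqrt(D / Sigma_a)
L = sqrt(1.137656 / 0.0347)
L = 5.7259 cm

5.7259


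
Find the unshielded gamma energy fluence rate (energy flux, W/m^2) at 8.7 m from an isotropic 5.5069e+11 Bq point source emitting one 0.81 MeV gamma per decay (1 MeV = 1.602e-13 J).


psi = A * E * 1.602e-13 / (4*pi*r^2)
psi = 5.5069e+11 * 0.81 * 1.602e-13 / (4*pi*8.7^2)
psi = 7.5129e-05 W/m^2

7.5129e-05


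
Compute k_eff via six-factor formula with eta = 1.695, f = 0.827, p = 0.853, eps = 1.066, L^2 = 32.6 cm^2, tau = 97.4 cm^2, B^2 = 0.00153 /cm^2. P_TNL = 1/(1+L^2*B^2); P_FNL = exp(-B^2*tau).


k_inf = eta*f*p*eps = 1.695*0.827*0.853*1.066 = 1.274622
P_TNL = 1/(1 + L^2*B^2) = 1/(1 + 32.6*0.00153) = 0.9524916
P_FNL = exp(-B^2*tau) = exp(-0.00153*97.4) = 0.8615502
k_eff = k_inf * P_TNL * P_FNL = 1.274622 * 0.9524916 * 0.8615502
k_eff = 1.0460

1.0460


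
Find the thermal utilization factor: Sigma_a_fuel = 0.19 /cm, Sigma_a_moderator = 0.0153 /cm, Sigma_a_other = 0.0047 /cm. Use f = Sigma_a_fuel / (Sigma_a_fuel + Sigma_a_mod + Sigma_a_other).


f = Sigma_a_fuel / (Sigma_a_fuel + Sigma_a_mod + Sigma_a_other)
f = 0.19 / (0.19 + 0.0153 + 0.0047)
f = 0.90476

0.90476


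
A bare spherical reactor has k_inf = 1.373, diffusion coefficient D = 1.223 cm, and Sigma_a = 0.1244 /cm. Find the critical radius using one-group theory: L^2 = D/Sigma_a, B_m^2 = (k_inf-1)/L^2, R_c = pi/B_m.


L^2 = D / Sigma_a = 1.223 / 0.1244 = 9.831190 cm^2
B_m^2 = (k_inf - 1) / L^2 = (1.373 - 1) / 9.831190 = 0.03794047 /cm^2
For a bare sphere: B_g = pi/R, so R_c = pi / sqrt(B_m^2)
R_c = pi / sqrt(0.03794047) = 16.129 cm

16.129


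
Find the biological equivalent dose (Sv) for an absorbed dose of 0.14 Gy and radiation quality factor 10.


H = D * Q
H = 0.14 * 10
H = 1.4000 Sv

1.4000


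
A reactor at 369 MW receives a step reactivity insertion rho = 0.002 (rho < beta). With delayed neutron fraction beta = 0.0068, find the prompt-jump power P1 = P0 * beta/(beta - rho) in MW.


P1/P0 = beta / (beta - rho)
P1/P0 = 0.0068 / (0.0068 - 0.002) = 1.416667
P1 = 369 * 1.416667 = 522.75 MW

522.75


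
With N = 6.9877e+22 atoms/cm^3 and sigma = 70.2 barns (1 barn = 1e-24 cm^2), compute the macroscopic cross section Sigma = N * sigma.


Sigma = N * sigma_barns * 1e-24
Sigma = 6.9877e+22 * 70.2 * 1e-24
Sigma = 4.9054 /cm

4.9054


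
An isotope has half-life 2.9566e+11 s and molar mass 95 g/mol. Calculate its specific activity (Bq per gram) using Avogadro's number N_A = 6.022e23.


lambda = ln(2) / t_half = ln(2) / 2.9566e+11 = 2.344406e-12 /s
SA = lambda * N_A / M
SA = 2.344406e-12 * 6.022e23 / 95
SA = 1.4861e+10 Bq/g

1.4861e+10


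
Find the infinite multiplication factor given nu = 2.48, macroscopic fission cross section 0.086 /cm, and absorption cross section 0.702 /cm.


k_inf = nu * Sigma_f / Sigma_a
k_inf = 2.48 * 0.086 / 0.702
k_inf = 0.30382

0.30382


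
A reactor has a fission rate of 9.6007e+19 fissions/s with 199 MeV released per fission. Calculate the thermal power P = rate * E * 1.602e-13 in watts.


P = fission_rate * E_MeV * 1.602e-13
P = 9.6007e+19 * 199 * 1.602e-13
P = 3.0607e+09 W

3.0607e+09


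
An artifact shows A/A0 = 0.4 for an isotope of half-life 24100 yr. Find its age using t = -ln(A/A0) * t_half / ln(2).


lambda = ln(2) / t_half = ln(2) / 24100 = 2.876129e-05 /yr
t = -ln(A/A0) / lambda
t = -ln(0.4) / 2.876129e-05
t = 31858 yr

31858


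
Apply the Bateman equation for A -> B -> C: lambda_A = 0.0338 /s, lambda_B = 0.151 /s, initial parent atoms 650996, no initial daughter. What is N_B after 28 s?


N_B(t) = lambda_A * N_A0 / (lambda_B - lambda_A) * [exp(-lambda_A*t) - exp(-lambda_B*t)]
exp(-0.0338*28) = 0.3881358; exp(-0.151*28) = 0.01458152
N_B = 0.0338 * 650996 / (0.151 - 0.0338) * (0.3881358 - 0.01458152)
N_B = 70133

70133


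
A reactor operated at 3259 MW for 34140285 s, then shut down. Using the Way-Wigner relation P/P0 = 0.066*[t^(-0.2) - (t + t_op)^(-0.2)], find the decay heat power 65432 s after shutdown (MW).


P/P0 = 0.066 * [t^(-0.2) - (t + t_op)^(-0.2)]
P/P0 = 0.066 * [65432^(-0.2) - (65432 + 34140285)^(-0.2)]
P/P0 = 0.066 * [0.1088534 - 0.03113008] = 0.005129739
P = 3259 * 0.005129739 = 16.718 MW

16.718


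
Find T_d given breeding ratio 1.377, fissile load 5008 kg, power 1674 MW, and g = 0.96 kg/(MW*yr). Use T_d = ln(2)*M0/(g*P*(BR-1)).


Breeding gain G = BR - 1 = 1.377 - 1 = 0.377
Fissile production rate = g * P * G = 0.96 * 1674 * 0.377 = 605.85408 kg/yr
T_d = ln(2) * M0 / (g * P * G)
T_d = ln(2) * 5008 / 605.85408 = 5.7296 yr

5.7296


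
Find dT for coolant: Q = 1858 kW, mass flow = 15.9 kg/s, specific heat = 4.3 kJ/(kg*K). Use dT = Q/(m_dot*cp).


dT = Q / (m_dot * cp)
dT = 1858 / (15.9 * 4.3)
dT = 27.176 C

27.176


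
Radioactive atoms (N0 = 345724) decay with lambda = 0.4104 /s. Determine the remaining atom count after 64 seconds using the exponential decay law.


N = N0 * exp(-lambda * t)
N = 345724 * exp(-0.4104 * 64)
N = 1.3543e-06

1.3543e-06


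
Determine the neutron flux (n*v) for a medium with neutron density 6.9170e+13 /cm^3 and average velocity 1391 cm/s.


phi = n * v
phi = 6.9170e+13 * 1391
phi = 9.6215e+16 /cm^2/s

9.6215e+16


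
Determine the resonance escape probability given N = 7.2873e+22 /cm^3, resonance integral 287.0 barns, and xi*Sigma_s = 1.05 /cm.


p = exp(-N * I * 1e-24 / (xi*Sigma_s))
p = exp(-7.2873e+22 * 287.0 * 1e-24 / 1.05)
p = 2.2359e-09

2.2359e-09


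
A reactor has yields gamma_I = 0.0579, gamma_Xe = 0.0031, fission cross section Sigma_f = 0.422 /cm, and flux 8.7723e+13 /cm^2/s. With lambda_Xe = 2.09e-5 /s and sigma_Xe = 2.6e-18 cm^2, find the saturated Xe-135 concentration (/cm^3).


Xe_eq = (gamma_I + gamma_Xe) * Sigma_f * phi / (lambda_Xe + sigma_Xe * phi)
Numerator = (0.0579 + 0.0031) * 0.422 * 8.7723e+13 = 2.258165e+12
Denominator = 2.09e-5 + 2.6e-18 * 8.7723e+13 = 2.489798e-04
Xe_eq = 2.258165e+12 / 2.489798e-04 = 9.0697e+15 /cm^3

9.0697e+15


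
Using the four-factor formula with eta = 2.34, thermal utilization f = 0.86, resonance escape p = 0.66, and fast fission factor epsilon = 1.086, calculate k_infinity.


k_inf = eta * f * p * epsilon
k_inf = 2.34 * 0.86 * 0.66 * 1.086
k_inf = 1.4424

1.4424


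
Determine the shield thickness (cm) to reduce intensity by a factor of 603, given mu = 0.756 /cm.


x = ln(factor) / mu
x = ln(603) / 0.756
x = 8.4681 cm

8.4681


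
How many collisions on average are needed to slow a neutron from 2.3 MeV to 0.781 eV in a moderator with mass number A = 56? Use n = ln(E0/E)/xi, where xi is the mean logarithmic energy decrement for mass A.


xi = 1 + (A-1)^2/(2A)*ln((A-1)/(A+1)) = 0.03529286 (for A = 56)
n = ln(E0/E) / xi
n = ln(2.3e6 / 0.781) / 0.03529286
n = ln(2.944942e+06) / 0.03529286 = 422.06

422.06


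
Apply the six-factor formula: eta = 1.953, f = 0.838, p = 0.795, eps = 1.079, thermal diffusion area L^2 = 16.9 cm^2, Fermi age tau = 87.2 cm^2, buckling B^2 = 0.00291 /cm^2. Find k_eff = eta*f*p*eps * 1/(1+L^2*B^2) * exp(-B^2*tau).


k_inf = eta*f*p*eps = 1.953*0.838*0.795*1.079 = 1.403896
P_TNL = 1/(1 + L^2*B^2) = 1/(1 + 16.9*0.00291) = 0.9531262
P_FNL = exp(-B^2*tau) = exp(-0.00291*87.2) = 0.7758842
k_eff = k_inf * P_TNL * P_FNL = 1.403896 * 0.9531262 * 0.7758842
k_eff = 1.0382

1.0382


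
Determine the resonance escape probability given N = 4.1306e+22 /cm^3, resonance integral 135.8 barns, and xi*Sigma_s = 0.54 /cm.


p = exp(-N * I * 1e-24 / (xi*Sigma_s))
p = exp(-4.1306e+22 * 135.8 * 1e-24 / 0.54)
p = 3.0809e-05

3.0809e-05


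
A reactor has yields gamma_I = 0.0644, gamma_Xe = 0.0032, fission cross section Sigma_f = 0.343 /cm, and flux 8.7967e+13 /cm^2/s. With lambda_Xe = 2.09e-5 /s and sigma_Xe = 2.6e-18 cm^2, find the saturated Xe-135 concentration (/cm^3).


Xe_eq = (gamma_I + gamma_Xe) * Sigma_f * phi / (lambda_Xe + sigma_Xe * phi)
Numerator = (0.0644 + 0.0032) * 0.343 * 8.7967e+13 = 2.039673e+12
Denominator = 2.09e-5 + 2.6e-18 * 8.7967e+13 = 2.496142e-04
Xe_eq = 2.039673e+12 / 2.496142e-04 = 8.1713e+15 /cm^3

8.1713e+15


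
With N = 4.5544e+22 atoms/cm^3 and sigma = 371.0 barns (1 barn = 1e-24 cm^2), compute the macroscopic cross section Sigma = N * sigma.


Sigma = N * sigma_barns * 1e-24
Sigma = 4.5544e+22 * 371.0 * 1e-24
Sigma = 16.897 /cm

16.897


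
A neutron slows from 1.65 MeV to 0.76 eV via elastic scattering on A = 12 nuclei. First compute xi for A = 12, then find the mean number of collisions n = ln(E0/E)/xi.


xi = 1 + (A-1)^2/(2A)*ln((A-1)/(A+1)) = 0.1577690 (for A = 12)
n = ln(E0/E) / xi
n = ln(1.65e6 / 0.76) / 0.1577690
n = ln(2.171053e+06) / 0.1577690 = 92.482

92.482


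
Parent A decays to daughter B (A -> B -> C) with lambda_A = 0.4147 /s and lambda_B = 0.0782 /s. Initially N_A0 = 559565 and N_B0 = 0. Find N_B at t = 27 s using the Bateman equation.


N_B(t) = lambda_A * N_A0 / (lambda_B - lambda_A) * [exp(-lambda_A*t) - exp(-lambda_B*t)]
exp(-0.4147*27) = 1.371665e-05; exp(-0.0782*27) = 0.1210684
N_B = 0.4147 * 559565 / (0.0782 - 0.4147) * (1.371665e-05 - 0.1210684)
N_B = 83480

83480


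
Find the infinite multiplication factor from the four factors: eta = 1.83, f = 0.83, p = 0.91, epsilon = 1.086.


k_inf = eta * f * p * epsilon
k_inf = 1.83 * 0.83 * 0.91 * 1.086
k_inf = 1.5011

1.5011


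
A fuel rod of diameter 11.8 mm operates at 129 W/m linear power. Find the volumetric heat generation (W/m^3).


r = D / 2 / 1000 = 11.8 / 2 / 1000 = 0.0059 m
q''' = q' / (pi * r^2)
q''' = 129 / (pi * 0.0059^2)
q''' = 1.1796e+06 W/m^3

1.1796e+06


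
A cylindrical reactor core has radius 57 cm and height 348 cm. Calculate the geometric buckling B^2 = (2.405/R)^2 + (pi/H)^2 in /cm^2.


B^2 = (2.405/R)^2 + (pi/H)^2
B^2 = (2.405/57)^2 + (pi/348)^2
B^2 = 0.0018617 /cm^2

0.0018617


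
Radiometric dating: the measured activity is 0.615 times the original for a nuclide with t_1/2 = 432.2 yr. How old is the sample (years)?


lambda = ln(2) / t_half = ln(2) / 432.2 = 0.001603765 /yr
t = -ln(A/A0) / lambda
t = -ln(0.615) / 0.001603765
t = 303.12 yr

303.12


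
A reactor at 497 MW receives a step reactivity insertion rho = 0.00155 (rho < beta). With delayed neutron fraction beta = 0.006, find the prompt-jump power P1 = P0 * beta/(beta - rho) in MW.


P1/P0 = beta / (beta - rho)
P1/P0 = 0.006 / (0.006 - 0.00155) = 1.348315
P1 = 497 * 1.348315 = 670.11 MW

670.11


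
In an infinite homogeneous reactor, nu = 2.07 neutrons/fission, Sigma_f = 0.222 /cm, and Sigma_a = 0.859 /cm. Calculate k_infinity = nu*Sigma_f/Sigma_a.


k_inf = nu * Sigma_f / Sigma_a
k_inf = 2.07 * 0.222 / 0.859
k_inf = 0.53497

0.53497


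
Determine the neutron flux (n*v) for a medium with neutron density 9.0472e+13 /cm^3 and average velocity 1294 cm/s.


phi = n * v
phi = 9.0472e+13 * 1294
phi = 1.1707e+17 /cm^2/s

1.1707e+17


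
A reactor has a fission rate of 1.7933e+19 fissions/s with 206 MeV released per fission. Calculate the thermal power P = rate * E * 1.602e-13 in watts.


P = fission_rate * E_MeV * 1.602e-13
P = 1.7933e+19 * 206 * 1.602e-13
P = 5.9181e+08 W

5.9181e+08


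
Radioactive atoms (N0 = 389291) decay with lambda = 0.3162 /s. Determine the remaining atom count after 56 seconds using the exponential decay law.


N = N0 * exp(-lambda * t)
N = 389291 * exp(-0.3162 * 56)
N = 0.0079458

0.0079458


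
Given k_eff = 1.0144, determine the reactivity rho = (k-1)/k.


rho = (k_eff - 1) / k_eff
rho = (1.0144 - 1) / 1.0144
rho = 0.014196

0.014196


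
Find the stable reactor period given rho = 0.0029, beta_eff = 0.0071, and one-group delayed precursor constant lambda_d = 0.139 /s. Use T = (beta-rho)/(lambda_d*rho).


T = (beta - rho) / (lambda_d * rho)
T = (0.0071 - 0.0029) / (0.139 * 0.0029)
T = 10.419 s

10.419


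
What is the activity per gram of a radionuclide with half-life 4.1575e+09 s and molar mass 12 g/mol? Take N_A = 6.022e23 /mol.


lambda = ln(2) / t_half = ln(2) / 4.1575e+09 = 1.667221e-10 /s
SA = lambda * N_A / M
SA = 1.667221e-10 * 6.022e23 / 12
SA = 8.3667e+12 Bq/g

8.3667e+12


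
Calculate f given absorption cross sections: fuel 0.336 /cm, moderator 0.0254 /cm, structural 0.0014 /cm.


f = Sigma_a_fuel / (Sigma_a_fuel + Sigma_a_mod + Sigma_a_other)
f = 0.336 / (0.336 + 0.0254 + 0.0014)
f = 0.92613

0.92613


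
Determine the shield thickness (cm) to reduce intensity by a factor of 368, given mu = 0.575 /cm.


x = ln(factor) / mu
x = ln(368) / 0.575
x = 10.275 cm

10.275


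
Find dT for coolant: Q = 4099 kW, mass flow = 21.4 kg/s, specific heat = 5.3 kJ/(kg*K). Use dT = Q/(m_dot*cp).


dT = Q / (m_dot * cp)
dT = 4099 / (21.4 * 5.3)
dT = 36.140 C

36.140


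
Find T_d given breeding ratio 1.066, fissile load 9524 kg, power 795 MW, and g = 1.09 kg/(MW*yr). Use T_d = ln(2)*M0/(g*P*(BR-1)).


Breeding gain G = BR - 1 = 1.066 - 1 = 0.066
Fissile production rate = g * P * G = 1.09 * 795 * 0.066 = 57.1923 kg/yr
T_d = ln(2) * M0 / (g * P * G)
T_d = ln(2) * 9524 / 57.1923 = 115.43 yr

115.43


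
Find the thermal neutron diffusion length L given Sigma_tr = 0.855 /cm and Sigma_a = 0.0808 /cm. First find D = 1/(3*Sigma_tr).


D = 1 / (3 * Sigma_tr) = 1 / (3 * 0.855) = 0.3898635 cm
L = sqrt(D / Sigma_a)
L = sqrt(0.3898635 / 0.0808)
L = 2.1966 cm

2.1966


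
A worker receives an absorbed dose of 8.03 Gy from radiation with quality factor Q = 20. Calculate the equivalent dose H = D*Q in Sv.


H = D * Q
H = 8.03 * 20
H = 160.60 Sv

160.60


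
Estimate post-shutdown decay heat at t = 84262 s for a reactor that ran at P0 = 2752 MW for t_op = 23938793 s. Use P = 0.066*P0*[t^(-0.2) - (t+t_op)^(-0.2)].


P/P0 = 0.066 * [t^(-0.2) - (t + t_op)^(-0.2)]
P/P0 = 0.066 * [84262^(-0.2) - (84262 + 23938793)^(-0.2)]
P/P0 = 0.066 * [0.1034841 - 0.03340984] = 0.004624901
P = 2752 * 0.004624901 = 12.728 MW

12.728


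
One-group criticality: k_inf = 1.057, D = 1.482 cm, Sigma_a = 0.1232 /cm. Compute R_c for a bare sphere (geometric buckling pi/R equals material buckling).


L^2 = D / Sigma_a = 1.482 / 0.1232 = 12.02922 cm^2
B_m^2 = (k_inf - 1) / L^2 = (1.057 - 1) / 12.02922 = 0.004738462 /cm^2
For a bare sphere: B_g = pi/R, so R_c = pi / sqrt(B_m^2)
R_c = pi / sqrt(0.004738462) = 45.638 cm

45.638


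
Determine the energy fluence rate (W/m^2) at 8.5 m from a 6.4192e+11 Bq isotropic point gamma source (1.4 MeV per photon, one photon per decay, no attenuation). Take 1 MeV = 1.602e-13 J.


psi = A * E * 1.602e-13 / (4*pi*r^2)
psi = 6.4192e+11 * 1.4 * 1.602e-13 / (4*pi*8.5^2)
psi = 1.5857e-04 W/m^2

1.5857e-04


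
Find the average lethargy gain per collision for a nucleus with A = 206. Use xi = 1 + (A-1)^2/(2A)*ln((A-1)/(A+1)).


xi = 1 + (A-1)^2/(2A) * ln((A-1)/(A+1))
xi = 1 + (206-1)^2/(2*206) * ln((206-1)/(206 +1))
xi = 0.0096774

0.0096774


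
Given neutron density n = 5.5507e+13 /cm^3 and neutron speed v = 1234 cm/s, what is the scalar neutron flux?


phi = n * v
phi = 5.5507e+13 * 1234
phi = 6.8496e+16 /cm^2/s

6.8496e+16


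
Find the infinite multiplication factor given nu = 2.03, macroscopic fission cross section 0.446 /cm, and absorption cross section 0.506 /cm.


k_inf = nu * Sigma_f / Sigma_a
k_inf = 2.03 * 0.446 / 0.506
k_inf = 1.7893

1.7893


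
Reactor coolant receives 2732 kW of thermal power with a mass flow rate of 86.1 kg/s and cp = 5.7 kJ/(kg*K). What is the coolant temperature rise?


dT = Q / (m_dot * cp)
dT = 2732 / (86.1 * 5.7)
dT = 5.5668 C

5.5668


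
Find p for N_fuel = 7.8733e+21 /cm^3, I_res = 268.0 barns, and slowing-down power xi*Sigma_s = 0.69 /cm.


p = exp(-N * I * 1e-24 / (xi*Sigma_s))
p = exp(-7.8733e+21 * 268.0 * 1e-24 / 0.69)
p = 0.046980

0.046980


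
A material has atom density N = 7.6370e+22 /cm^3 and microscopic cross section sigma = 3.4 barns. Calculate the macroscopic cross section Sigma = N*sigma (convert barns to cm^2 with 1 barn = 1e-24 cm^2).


Sigma = N * sigma_barns * 1e-24
Sigma = 7.6370e+22 * 3.4 * 1e-24
Sigma = 0.25966 /cm

0.25966


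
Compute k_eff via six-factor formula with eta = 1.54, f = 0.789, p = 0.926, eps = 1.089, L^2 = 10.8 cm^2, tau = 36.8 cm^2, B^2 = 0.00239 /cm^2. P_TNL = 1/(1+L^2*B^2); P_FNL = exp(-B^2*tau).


k_inf = eta*f*p*eps = 1.54*0.789*0.926*1.089 = 1.225284
P_TNL = 1/(1 + L^2*B^2) = 1/(1 + 10.8*0.00239) = 0.9748375
P_FNL = exp(-B^2*tau) = exp(-0.00239*36.8) = 0.9158048
k_eff = k_inf * P_TNL * P_FNL = 1.225284 * 0.9748375 * 0.9158048
k_eff = 1.0939

1.0939


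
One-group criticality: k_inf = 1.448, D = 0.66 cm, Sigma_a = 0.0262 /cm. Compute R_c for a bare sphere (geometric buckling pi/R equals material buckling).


L^2 = D / Sigma_a = 0.66 / 0.0262 = 25.19084 cm^2
B_m^2 = (k_inf - 1) / L^2 = (1.448 - 1) / 25.19084 = 0.01778424 /cm^2
For a bare sphere: B_g = pi/R, so R_c = pi / sqrt(B_m^2)
R_c = pi / sqrt(0.01778424) = 23.558 cm

23.558


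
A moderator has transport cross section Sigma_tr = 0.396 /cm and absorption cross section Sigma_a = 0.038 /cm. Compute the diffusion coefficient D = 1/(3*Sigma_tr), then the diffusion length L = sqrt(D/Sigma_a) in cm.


D = 1 / (3 * Sigma_tr) = 1 / (3 * 0.396) = 0.8417508 cm
L = sqrt(D / Sigma_a)
L = sqrt(0.8417508 / 0.038)
L = 4.7065 cm

4.7065


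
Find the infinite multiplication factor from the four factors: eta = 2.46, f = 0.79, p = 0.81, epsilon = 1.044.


k_inf = eta * f * p * epsilon
k_inf = 2.46 * 0.79 * 0.81 * 1.044
k_inf = 1.6434

1.6434


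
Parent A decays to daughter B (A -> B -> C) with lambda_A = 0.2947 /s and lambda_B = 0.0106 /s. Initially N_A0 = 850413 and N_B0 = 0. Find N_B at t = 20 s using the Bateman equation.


N_B(t) = lambda_A * N_A0 / (lambda_B - lambda_A) * [exp(-lambda_A*t) - exp(-lambda_B*t)]
exp(-0.2947*20) = 0.002755931; exp(-0.0106*20) = 0.8089647
N_B = 0.2947 * 850413 / (0.0106 - 0.2947) * (0.002755931 - 0.8089647)
N_B = 711191

711191


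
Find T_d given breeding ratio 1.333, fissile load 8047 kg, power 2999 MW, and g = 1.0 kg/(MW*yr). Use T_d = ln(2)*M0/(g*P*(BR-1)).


Breeding gain G = BR - 1 = 1.333 - 1 = 0.333
Fissile production rate = g * P * G = 1.0 * 2999 * 0.333 = 998.667 kg/yr
T_d = ln(2) * M0 / (g * P * G)
T_d = ln(2) * 8047 / 998.667 = 5.5852 yr

5.5852


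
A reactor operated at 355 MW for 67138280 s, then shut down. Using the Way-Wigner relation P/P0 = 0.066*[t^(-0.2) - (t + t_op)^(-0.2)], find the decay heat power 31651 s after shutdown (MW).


P/P0 = 0.066 * [t^(-0.2) - (t + t_op)^(-0.2)]
P/P0 = 0.066 * [31651^(-0.2) - (31651 + 67138280)^(-0.2)]
P/P0 = 0.066 * [0.1258701 - 0.02719976] = 0.006512242
P = 355 * 0.006512242 = 2.3118 MW

2.3118


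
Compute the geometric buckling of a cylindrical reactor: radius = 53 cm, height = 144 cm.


B^2 = (2.405/R)^2 + (pi/H)^2
B^2 = (2.405/53)^2 + (pi/144)^2
B^2 = 0.0025351 /cm^2

0.0025351


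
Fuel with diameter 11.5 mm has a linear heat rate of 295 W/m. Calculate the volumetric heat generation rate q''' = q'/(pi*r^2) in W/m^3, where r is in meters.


r = D / 2 / 1000 = 11.5 / 2 / 1000 = 0.00575 m
q''' = q' / (pi * r^2)
q''' = 295 / (pi * 0.00575^2)
q''' = 2.8401e+06 W/m^3

2.8401e+06


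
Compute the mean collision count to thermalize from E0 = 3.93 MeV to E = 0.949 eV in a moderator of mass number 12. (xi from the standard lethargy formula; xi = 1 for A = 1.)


xi = 1 + (A-1)^2/(2A)*ln((A-1)/(A+1)) = 0.1577690 (for A = 12)
n = ln(E0/E) / xi
n = ln(3.93e6 / 0.949) / 0.1577690
n = ln(4.141201e+06) / 0.1577690 = 96.575

96.575


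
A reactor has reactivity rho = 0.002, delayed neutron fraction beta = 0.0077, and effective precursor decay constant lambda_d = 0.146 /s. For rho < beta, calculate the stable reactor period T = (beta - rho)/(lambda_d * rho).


T = (beta - rho) / (lambda_d * rho)
T = (0.0077 - 0.002) / (0.146 * 0.002)
T = 19.521 s

19.521


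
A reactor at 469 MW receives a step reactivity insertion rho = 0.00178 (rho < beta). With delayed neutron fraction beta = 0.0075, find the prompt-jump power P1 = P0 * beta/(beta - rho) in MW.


P1/P0 = beta / (beta - rho)
P1/P0 = 0.0075 / (0.0075 - 0.00178) = 1.311189
P1 = 469 * 1.311189 = 614.95 MW

614.95


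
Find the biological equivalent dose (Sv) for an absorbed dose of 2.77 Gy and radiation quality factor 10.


H = D * Q
H = 2.77 * 10
H = 27.700 Sv

27.700


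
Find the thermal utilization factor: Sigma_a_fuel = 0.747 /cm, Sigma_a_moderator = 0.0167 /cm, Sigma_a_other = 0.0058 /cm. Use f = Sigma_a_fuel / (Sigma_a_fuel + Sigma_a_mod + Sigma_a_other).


f = Sigma_a_fuel / (Sigma_a_fuel + Sigma_a_mod + Sigma_a_other)
f = 0.747 / (0.747 + 0.0167 + 0.0058)
f = 0.97076

0.97076


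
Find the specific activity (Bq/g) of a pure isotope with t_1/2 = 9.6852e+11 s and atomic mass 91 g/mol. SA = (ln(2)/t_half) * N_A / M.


lambda = ln(2) / t_half = ln(2) / 9.6852e+11 = 7.156767e-13 /s
SA = lambda * N_A / M
SA = 7.156767e-13 * 6.022e23 / 91
SA = 4.7360e+09 Bq/g

4.7360e+09


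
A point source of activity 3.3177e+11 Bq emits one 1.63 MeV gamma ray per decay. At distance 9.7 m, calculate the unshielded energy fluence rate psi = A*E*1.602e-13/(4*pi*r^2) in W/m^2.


psi = A * E * 1.602e-13 / (4*pi*r^2)
psi = 3.3177e+11 * 1.63 * 1.602e-13 / (4*pi*9.7^2)
psi = 7.3271e-05 W/m^2

7.3271e-05


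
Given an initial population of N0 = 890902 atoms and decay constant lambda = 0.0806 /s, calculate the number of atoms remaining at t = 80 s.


N = N0 * exp(-lambda * t)
N = 890902 * exp(-0.0806 * 80)
N = 1410.9

1410.9


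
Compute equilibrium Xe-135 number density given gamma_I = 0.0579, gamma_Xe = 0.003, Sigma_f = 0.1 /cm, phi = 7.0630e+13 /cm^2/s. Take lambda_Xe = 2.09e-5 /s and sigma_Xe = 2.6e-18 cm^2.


Xe_eq = (gamma_I + gamma_Xe) * Sigma_f * phi / (lambda_Xe + sigma_Xe * phi)
Numerator = (0.0579 + 0.003) * 0.1 * 7.0630e+13 = 4.301367e+11
Denominator = 2.09e-5 + 2.6e-18 * 7.0630e+13 = 2.045380e-04
Xe_eq = 4.301367e+11 / 2.045380e-04 = 2.1030e+15 /cm^3

2.1030e+15


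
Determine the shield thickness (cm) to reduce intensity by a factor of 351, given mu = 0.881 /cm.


x = ln(factor) / mu
x = ln(351) / 0.881
x = 6.6524 cm

6.6524


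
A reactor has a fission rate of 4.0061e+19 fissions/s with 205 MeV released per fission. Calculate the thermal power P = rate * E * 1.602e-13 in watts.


P = fission_rate * E_MeV * 1.602e-13
P = 4.0061e+19 * 205 * 1.602e-13
P = 1.3156e+09 W

1.3156e+09
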